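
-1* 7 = -7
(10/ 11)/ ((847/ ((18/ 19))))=180/ 177023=0.00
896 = 896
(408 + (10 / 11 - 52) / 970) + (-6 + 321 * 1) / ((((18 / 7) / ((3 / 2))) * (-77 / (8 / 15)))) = 2169609 / 5335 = 406.67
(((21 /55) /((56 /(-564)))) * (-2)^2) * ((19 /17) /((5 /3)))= -10.31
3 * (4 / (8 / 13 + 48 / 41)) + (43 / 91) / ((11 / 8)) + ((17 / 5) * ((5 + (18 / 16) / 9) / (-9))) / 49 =301150373 / 42882840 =7.02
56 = 56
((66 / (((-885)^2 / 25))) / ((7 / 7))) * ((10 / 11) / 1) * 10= 200 / 10443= 0.02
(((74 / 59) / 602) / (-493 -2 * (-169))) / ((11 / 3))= -0.00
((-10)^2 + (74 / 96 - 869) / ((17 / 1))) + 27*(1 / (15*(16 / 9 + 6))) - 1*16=4735123 / 142800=33.16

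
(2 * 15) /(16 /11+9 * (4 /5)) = 825 /238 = 3.47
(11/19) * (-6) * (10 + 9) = -66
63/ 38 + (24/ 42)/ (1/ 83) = 13057/ 266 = 49.09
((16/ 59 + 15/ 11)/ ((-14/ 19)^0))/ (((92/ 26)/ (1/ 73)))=13793/ 2179342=0.01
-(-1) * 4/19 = 4/19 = 0.21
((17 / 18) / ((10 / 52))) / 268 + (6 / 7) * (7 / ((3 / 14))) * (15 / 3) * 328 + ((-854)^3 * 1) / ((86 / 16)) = -115830519.80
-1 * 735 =-735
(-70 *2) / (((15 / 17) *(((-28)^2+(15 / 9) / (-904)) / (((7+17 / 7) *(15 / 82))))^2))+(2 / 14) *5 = 0.71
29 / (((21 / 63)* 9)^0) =29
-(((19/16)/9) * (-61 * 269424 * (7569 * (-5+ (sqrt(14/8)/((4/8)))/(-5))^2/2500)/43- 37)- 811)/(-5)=-373514184397357/483750000- 16413293241 * sqrt(7)/268750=-933705.57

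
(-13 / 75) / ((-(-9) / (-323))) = 4199 / 675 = 6.22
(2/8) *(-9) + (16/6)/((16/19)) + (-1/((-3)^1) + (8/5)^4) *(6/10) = 189331/37500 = 5.05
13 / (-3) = -13 / 3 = -4.33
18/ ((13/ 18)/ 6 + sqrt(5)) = -25272/ 58151 + 209952 * sqrt(5)/ 58151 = 7.64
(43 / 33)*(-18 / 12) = -43 / 22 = -1.95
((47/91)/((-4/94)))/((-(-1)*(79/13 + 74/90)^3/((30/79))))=-510283141875/36356210056768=-0.01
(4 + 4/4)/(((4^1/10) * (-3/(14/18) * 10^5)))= -7/216000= -0.00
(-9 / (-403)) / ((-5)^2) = 9 / 10075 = 0.00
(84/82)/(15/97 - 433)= -291/122959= -0.00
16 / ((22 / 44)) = 32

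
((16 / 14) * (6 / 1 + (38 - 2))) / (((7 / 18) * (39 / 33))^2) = 1881792 / 8281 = 227.24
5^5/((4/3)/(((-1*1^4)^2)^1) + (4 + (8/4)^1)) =426.14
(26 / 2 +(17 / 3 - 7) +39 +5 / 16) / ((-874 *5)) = -2447 / 209760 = -0.01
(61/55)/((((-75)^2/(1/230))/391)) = 1037/3093750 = 0.00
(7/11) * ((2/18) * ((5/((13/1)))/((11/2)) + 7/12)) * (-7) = -54929/169884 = -0.32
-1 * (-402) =402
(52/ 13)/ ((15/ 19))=76/ 15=5.07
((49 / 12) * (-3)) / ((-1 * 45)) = 49 / 180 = 0.27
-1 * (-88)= 88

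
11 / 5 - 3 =-4 / 5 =-0.80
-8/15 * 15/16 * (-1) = 1/2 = 0.50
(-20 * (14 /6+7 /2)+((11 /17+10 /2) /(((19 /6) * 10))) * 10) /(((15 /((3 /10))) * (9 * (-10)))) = 55661 /2180250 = 0.03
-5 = -5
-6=-6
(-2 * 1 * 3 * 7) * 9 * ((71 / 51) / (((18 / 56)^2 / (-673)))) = 524466208 / 153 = 3427883.71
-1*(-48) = 48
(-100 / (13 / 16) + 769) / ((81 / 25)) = 7775 / 39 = 199.36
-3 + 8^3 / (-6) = -265 / 3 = -88.33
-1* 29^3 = -24389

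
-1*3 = -3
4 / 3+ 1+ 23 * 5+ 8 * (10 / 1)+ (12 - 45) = 493 / 3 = 164.33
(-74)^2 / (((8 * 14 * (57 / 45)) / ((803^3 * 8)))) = 159889409179.62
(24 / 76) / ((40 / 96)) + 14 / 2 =737 / 95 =7.76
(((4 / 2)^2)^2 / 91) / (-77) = -16 / 7007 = -0.00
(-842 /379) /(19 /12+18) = -10104 /89065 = -0.11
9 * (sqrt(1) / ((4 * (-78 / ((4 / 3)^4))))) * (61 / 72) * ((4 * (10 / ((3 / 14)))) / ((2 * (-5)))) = 13664 / 9477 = 1.44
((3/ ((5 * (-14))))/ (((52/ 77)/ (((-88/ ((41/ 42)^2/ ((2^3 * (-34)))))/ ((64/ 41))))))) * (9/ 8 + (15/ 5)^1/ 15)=-144234783/ 106600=-1353.05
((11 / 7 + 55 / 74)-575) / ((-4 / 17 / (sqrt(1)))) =5043067 / 2072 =2433.91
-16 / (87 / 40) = -7.36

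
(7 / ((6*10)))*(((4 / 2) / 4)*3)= 7 / 40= 0.18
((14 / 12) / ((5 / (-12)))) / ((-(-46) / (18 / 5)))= -126 / 575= -0.22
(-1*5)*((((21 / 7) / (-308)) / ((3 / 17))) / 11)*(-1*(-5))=425 / 3388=0.13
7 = 7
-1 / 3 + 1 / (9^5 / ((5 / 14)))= -275557 / 826686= -0.33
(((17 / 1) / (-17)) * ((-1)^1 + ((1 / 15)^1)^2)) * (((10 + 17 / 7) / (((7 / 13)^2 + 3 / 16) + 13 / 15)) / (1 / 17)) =42658304 / 272585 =156.50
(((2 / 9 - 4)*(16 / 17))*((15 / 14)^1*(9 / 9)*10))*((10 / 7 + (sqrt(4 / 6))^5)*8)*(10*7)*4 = -2560000 / 21 - 1024000*sqrt(6) / 81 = -152871.15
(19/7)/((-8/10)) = -95/28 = -3.39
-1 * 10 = -10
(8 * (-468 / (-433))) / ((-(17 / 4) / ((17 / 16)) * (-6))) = 156 / 433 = 0.36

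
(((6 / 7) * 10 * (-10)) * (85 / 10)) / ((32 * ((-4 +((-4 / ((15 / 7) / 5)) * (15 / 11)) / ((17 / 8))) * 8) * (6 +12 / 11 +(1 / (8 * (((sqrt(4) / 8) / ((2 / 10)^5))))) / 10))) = 0.04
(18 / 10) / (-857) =-9 / 4285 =-0.00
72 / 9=8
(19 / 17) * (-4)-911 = -15563 / 17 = -915.47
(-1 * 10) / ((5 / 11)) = -22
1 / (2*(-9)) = -1 / 18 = -0.06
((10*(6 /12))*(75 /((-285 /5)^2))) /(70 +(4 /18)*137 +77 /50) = 18750 /16567373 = 0.00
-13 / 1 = -13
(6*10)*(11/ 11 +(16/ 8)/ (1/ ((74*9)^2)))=53226780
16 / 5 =3.20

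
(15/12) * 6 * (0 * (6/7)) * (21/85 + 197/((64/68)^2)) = 0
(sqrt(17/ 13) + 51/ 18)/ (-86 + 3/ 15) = -85/ 2574 - 5 * sqrt(221)/ 5577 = -0.05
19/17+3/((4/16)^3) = 3283/17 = 193.12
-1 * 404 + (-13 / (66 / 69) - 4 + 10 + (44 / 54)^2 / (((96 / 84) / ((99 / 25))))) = -9116944 / 22275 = -409.29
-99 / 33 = -3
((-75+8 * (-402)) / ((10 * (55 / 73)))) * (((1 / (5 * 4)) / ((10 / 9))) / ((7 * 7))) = -2162187 / 5390000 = -0.40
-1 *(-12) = 12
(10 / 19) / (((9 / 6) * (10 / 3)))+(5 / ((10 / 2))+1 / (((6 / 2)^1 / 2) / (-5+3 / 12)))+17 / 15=-529 / 570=-0.93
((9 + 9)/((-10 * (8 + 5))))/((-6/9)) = 27/130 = 0.21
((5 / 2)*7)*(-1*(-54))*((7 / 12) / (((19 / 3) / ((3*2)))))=19845 / 38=522.24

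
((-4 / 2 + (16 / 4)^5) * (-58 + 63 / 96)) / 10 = -187537 / 32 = -5860.53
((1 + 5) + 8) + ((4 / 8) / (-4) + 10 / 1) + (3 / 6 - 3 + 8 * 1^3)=235 / 8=29.38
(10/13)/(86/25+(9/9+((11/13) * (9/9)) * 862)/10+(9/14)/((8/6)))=14000/1400683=0.01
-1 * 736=-736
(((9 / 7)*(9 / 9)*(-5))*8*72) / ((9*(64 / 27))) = -1215 / 7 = -173.57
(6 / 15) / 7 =2 / 35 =0.06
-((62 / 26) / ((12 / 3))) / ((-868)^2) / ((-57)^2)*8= -1 / 513264024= -0.00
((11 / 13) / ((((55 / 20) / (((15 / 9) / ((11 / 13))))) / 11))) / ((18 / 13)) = 130 / 27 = 4.81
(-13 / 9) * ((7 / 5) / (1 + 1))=-91 / 90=-1.01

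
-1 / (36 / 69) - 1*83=-1019 / 12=-84.92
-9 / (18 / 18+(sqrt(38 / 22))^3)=11979 / 5528 - 1881 * sqrt(209) / 5528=-2.75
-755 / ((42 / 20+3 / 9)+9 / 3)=-22650 / 163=-138.96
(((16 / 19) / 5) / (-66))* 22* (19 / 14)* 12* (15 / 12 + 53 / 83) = -5016 / 2905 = -1.73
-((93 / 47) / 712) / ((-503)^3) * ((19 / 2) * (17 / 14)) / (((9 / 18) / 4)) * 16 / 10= 60078 / 18632016670435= 0.00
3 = 3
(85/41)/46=85/1886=0.05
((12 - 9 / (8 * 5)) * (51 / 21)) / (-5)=-8007 / 1400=-5.72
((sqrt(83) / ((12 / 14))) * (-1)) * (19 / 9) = -133 * sqrt(83) / 54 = -22.44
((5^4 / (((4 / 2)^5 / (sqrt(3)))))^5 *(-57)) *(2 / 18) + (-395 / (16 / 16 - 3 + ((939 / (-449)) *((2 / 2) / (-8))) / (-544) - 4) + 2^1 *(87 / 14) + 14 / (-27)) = -280598637.46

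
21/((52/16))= 84/13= 6.46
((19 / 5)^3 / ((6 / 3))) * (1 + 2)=20577 / 250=82.31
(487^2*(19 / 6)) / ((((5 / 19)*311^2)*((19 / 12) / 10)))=18024844 / 96721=186.36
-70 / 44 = -1.59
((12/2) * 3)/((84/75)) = 225/14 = 16.07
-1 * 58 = -58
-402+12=-390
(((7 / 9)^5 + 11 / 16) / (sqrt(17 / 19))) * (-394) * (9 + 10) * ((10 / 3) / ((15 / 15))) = -25645.10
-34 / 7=-4.86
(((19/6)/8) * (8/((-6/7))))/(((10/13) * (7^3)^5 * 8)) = -0.00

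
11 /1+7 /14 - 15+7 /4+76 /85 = -291 /340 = -0.86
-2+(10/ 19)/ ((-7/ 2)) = -286/ 133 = -2.15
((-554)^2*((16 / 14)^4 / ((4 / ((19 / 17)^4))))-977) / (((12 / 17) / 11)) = 448377828756517 / 141553356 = 3167553.50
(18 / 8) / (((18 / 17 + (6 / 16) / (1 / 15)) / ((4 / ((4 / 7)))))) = 238 / 101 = 2.36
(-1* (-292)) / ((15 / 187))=3640.27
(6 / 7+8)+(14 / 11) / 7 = 696 / 77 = 9.04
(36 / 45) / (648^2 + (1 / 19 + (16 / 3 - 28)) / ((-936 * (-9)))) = 1920672 / 1008122312915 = 0.00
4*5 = 20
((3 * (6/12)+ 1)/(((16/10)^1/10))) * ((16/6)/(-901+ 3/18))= -50/1081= -0.05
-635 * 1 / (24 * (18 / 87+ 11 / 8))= -18415 / 1101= -16.73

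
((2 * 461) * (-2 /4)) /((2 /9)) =-4149 /2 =-2074.50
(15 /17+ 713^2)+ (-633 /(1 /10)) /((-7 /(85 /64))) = 1940445937 /3808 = 509570.89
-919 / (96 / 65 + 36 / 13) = -59735 / 276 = -216.43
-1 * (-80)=80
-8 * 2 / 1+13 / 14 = -211 / 14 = -15.07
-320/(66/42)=-2240/11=-203.64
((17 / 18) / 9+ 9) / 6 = 1475 / 972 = 1.52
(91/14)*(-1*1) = -13/2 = -6.50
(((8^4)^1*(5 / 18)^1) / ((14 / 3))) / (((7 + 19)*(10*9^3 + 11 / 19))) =48640 / 37816233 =0.00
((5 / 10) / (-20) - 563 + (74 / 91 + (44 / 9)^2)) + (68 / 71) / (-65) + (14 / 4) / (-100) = -14087301233 / 26167050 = -538.36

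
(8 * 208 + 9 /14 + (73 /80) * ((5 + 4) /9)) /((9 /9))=932711 /560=1665.56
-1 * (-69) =69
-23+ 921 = 898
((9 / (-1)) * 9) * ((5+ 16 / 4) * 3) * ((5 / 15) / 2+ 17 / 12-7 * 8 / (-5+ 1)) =-136323 / 4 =-34080.75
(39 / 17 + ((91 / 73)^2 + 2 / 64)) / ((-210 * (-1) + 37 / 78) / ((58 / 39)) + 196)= 108711807 / 9458633944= 0.01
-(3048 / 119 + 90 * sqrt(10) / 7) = -90 * sqrt(10) / 7 - 3048 / 119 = -66.27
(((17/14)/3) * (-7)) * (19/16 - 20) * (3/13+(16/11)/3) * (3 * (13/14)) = 224417/2112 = 106.26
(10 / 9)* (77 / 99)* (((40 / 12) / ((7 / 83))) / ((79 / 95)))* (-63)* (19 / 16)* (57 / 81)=-498134875 / 230364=-2162.38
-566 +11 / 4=-2253 / 4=-563.25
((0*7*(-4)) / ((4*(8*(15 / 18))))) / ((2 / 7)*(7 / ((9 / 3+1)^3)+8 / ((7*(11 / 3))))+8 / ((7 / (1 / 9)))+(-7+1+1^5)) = 0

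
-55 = -55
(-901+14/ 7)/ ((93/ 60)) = -580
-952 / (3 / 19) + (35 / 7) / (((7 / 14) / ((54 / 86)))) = -6023.05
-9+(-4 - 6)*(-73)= 721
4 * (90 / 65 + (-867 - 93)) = -49848 / 13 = -3834.46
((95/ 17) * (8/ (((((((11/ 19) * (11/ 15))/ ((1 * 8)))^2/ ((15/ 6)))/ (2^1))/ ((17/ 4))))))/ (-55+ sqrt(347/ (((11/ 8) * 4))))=-24692400000/ 3942301 -4938480000 * sqrt(7634)/ 477018421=-7168.00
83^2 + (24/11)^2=834145/121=6893.76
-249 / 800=-0.31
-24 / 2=-12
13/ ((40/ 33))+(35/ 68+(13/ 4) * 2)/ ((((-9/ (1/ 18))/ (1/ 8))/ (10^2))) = 10.18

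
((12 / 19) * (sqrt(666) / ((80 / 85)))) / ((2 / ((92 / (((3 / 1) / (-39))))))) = -10356.07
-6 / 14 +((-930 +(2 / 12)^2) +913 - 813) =-830.40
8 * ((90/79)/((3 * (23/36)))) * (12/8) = 12960/1817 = 7.13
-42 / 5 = -8.40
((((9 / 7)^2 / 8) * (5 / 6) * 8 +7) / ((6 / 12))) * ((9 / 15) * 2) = 4926 / 245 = 20.11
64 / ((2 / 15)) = 480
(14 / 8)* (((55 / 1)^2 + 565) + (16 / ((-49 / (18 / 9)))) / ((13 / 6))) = 1143319 / 182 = 6281.97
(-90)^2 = 8100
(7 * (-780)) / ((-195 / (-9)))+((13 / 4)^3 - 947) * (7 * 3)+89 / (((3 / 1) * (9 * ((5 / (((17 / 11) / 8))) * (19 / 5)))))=-7012876933 / 361152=-19418.08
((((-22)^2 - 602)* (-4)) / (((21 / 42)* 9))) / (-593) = -944 / 5337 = -0.18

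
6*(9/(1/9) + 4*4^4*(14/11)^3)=17506002/1331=13152.52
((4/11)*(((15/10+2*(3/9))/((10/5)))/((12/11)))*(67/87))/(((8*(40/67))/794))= 23167729/501120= 46.23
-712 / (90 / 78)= -617.07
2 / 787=0.00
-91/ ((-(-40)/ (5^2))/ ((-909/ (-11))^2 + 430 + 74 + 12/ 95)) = -7670538057/ 18392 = -417058.40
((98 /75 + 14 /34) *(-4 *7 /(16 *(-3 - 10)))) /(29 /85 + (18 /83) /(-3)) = 181853 /211380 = 0.86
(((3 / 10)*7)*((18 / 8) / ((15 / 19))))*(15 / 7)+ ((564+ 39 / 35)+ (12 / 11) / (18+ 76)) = 83664171 / 144760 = 577.95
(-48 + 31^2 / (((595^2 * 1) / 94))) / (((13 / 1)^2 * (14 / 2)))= -16902866 / 418811575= -0.04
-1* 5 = -5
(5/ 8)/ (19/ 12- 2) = -3/ 2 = -1.50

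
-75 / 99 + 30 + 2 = 1031 / 33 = 31.24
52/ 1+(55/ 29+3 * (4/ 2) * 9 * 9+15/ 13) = 203976/ 377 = 541.05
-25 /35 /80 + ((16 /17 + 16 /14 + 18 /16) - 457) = -864035 /1904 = -453.80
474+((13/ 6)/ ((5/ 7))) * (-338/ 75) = 517871/ 1125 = 460.33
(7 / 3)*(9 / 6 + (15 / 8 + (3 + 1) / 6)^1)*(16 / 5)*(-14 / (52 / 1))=-4753 / 585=-8.12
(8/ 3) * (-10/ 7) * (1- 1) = 0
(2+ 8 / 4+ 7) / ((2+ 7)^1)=11 / 9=1.22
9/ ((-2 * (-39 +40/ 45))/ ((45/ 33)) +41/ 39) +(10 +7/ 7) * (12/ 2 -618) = -672800481/ 99943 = -6731.84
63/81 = 7/9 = 0.78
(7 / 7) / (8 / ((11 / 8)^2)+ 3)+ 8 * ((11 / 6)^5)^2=22696161076787 / 6613488000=3431.80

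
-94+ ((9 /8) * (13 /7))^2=-281095 /3136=-89.63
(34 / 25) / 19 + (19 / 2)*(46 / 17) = 208153 / 8075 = 25.78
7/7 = 1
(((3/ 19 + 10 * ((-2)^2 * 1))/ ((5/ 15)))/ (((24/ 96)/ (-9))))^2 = 6790419216/ 361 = 18810025.53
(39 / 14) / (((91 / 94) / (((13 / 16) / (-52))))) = -141 / 3136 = -0.04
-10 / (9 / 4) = -40 / 9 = -4.44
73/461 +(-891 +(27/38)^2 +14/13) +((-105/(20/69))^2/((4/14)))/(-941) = -89729178242815/65146498976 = -1377.34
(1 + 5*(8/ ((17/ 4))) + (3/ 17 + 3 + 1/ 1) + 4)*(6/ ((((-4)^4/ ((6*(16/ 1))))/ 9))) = 6399/ 17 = 376.41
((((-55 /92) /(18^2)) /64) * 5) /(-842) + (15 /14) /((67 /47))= 566218589135 /753351653376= 0.75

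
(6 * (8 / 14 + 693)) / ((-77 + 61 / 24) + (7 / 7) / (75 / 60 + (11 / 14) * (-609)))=-1334620080 / 23880353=-55.89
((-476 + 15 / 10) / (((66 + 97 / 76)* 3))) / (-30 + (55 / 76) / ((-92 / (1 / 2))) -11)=504291008 / 8795367261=0.06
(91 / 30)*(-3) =-91 / 10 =-9.10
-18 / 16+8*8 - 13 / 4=477 / 8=59.62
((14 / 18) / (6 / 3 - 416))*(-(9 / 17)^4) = 567 / 3841966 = 0.00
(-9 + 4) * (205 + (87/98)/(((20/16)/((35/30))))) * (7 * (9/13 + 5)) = -533096/13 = -41007.38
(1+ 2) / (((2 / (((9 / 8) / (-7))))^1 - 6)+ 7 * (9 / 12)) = -108 / 475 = -0.23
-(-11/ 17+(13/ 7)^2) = -2334/ 833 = -2.80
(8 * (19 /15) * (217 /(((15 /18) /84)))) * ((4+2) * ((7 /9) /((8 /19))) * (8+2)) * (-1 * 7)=-859826912 /5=-171965382.40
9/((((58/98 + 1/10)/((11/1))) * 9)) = 5390/339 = 15.90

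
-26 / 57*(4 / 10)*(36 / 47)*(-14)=8736 / 4465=1.96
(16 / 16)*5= 5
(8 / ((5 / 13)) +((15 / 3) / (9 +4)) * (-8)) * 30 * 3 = 20736 / 13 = 1595.08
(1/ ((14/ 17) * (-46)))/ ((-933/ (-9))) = -51/ 200284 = -0.00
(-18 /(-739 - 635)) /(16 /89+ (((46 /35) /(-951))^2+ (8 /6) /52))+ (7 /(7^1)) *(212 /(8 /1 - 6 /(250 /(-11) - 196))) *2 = 10264533248837355277 /194100160600984737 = 52.88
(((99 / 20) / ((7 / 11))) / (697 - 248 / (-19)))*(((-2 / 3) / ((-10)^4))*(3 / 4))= -2299 / 4197200000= -0.00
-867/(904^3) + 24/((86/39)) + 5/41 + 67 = 101597677589815/1302439634432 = 78.01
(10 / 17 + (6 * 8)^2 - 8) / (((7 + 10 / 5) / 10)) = 43380 / 17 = 2551.76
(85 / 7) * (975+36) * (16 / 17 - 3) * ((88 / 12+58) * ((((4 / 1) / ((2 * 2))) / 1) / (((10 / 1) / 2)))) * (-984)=324975840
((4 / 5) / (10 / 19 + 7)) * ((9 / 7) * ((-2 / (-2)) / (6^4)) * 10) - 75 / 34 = -337676 / 153153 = -2.20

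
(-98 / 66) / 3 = -49 / 99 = -0.49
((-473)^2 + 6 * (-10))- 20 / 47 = 10512423 / 47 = 223668.57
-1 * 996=-996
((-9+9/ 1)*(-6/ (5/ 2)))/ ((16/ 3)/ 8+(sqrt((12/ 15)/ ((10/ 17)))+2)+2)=0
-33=-33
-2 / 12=-1 / 6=-0.17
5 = 5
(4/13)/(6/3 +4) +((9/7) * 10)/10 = 365/273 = 1.34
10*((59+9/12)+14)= 1475/2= 737.50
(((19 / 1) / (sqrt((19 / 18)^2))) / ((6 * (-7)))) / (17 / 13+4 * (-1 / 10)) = -195 / 413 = -0.47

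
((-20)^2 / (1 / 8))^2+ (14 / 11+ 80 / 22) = 112640054 / 11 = 10240004.91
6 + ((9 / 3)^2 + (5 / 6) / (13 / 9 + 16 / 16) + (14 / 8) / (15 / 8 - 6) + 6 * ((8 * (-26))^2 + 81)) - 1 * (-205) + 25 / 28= 5466107 / 21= 260290.81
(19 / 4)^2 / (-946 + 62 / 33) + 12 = 5970039 / 498496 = 11.98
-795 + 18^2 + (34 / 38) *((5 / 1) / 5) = -8932 / 19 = -470.11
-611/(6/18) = -1833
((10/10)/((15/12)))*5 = 4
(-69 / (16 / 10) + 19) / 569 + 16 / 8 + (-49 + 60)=58983 / 4552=12.96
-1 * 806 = -806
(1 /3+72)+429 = 1504 /3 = 501.33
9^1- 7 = 2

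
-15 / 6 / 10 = -1 / 4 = -0.25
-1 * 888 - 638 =-1526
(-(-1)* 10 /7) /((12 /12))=10 /7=1.43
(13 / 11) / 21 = 13 / 231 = 0.06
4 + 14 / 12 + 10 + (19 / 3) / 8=383 / 24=15.96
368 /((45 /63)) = 2576 /5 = 515.20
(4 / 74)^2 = 4 / 1369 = 0.00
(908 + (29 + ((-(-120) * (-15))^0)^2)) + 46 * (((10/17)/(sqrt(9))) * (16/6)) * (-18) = 8586/17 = 505.06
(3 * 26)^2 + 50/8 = 24361/4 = 6090.25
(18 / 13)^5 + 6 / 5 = 11675598 / 1856465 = 6.29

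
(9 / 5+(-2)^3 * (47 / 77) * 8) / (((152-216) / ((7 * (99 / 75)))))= 43041 / 8000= 5.38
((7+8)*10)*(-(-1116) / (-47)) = -167400 / 47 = -3561.70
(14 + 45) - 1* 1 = 58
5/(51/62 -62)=-310/3793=-0.08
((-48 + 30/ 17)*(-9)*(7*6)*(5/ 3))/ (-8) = -123795/ 34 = -3641.03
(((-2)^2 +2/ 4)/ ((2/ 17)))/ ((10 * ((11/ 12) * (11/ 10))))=459/ 121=3.79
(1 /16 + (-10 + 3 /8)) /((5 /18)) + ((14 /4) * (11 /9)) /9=-109997 /3240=-33.95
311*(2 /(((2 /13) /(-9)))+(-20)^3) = -2524387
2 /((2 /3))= 3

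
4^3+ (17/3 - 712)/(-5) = 3079/15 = 205.27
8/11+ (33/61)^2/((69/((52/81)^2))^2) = 0.73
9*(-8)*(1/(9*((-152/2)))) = 2/19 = 0.11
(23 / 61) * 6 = 138 / 61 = 2.26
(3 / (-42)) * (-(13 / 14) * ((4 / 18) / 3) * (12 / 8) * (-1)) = -13 / 1764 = -0.01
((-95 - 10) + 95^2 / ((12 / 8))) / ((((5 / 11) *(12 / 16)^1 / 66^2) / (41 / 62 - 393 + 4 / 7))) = -6421657268312 / 217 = -29592890637.38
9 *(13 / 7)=117 / 7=16.71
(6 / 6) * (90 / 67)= 90 / 67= 1.34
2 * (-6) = -12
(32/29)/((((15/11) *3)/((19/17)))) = 6688/22185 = 0.30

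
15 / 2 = 7.50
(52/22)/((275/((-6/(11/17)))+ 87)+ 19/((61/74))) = 12444/423247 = 0.03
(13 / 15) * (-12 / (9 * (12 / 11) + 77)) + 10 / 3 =46034 / 14325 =3.21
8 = 8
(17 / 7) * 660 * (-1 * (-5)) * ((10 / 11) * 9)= 459000 / 7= 65571.43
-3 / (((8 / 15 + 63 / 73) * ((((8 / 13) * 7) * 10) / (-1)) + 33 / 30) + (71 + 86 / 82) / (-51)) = 59530770 / 1199804071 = 0.05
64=64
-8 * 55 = -440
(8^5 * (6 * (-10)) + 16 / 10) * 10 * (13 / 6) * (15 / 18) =-319487740 / 9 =-35498637.78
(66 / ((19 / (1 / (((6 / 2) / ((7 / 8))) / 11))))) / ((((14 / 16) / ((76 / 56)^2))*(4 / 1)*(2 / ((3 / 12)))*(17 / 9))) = 20691 / 53312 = 0.39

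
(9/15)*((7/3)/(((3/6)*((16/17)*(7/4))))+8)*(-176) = -1144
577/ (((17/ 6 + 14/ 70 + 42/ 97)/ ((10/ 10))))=1679070/ 10087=166.46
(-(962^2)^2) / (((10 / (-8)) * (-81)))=-3425786388544 / 405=-8458731823.57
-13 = -13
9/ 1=9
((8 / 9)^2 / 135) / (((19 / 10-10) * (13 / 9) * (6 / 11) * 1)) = -704 / 767637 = -0.00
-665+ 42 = -623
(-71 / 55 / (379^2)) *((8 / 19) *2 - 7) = 8307 / 150104845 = 0.00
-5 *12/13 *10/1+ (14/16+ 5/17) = -79533/1768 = -44.98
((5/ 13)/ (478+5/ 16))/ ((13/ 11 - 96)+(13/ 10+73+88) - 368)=-8800/ 3288807873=-0.00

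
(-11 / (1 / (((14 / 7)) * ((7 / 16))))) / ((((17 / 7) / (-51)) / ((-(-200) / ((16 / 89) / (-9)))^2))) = 648418010625 / 32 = 20263062832.03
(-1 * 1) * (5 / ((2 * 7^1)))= -5 / 14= -0.36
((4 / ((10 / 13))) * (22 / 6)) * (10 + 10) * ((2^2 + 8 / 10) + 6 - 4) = 38896 / 15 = 2593.07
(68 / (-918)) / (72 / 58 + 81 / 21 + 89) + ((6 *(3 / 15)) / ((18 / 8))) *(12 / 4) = 2062001 / 1289385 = 1.60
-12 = -12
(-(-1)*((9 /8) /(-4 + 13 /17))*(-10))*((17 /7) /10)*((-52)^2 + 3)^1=7040907 /3080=2286.01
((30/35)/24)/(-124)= -1/3472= -0.00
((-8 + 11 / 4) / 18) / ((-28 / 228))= 19 / 8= 2.38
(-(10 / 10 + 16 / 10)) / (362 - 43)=-13 / 1595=-0.01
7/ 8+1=15/ 8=1.88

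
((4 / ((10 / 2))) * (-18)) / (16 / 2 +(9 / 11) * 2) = -1.49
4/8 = 1/2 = 0.50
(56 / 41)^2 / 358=1568 / 300899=0.01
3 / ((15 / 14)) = 14 / 5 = 2.80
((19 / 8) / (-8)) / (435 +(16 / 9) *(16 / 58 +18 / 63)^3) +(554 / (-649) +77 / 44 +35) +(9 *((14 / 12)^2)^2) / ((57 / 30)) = 385140808610985055 / 8621664580786752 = 44.67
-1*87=-87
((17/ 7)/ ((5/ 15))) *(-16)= -816/ 7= -116.57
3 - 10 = -7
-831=-831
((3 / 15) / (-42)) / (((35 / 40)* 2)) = -0.00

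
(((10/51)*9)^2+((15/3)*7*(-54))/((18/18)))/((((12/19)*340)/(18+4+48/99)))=-42709891/216172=-197.57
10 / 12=5 / 6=0.83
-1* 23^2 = -529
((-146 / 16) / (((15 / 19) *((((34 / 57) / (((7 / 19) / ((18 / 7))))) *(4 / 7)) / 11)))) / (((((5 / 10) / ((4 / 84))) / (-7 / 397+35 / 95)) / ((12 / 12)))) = -1928003 / 1079840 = -1.79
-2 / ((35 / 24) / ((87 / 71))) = -1.68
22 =22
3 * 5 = 15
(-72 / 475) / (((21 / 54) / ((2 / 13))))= -2592 / 43225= -0.06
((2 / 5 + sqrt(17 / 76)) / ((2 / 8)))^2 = 32 * sqrt(323) / 95 + 2916 / 475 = 12.19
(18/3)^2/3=12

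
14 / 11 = 1.27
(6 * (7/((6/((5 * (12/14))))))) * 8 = 240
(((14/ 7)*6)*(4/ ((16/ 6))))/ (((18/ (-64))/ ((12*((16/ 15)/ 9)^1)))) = -4096/ 45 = -91.02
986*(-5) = -4930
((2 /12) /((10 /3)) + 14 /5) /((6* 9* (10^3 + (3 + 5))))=19 /362880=0.00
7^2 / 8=49 / 8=6.12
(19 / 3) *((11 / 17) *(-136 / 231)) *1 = -152 / 63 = -2.41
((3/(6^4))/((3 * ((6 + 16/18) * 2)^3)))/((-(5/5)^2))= -0.00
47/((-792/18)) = -47/44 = -1.07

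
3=3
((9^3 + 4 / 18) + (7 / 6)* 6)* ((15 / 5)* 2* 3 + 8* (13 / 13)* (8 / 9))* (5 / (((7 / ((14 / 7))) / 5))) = 74873800 / 567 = 132052.56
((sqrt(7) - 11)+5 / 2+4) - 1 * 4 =-5.85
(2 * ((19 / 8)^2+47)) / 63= 1123 / 672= 1.67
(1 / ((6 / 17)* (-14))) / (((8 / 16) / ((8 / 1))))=-68 / 21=-3.24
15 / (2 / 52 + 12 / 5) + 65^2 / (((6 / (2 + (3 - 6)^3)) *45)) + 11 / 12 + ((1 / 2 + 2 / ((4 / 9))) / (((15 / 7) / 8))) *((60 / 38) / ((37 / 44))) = -349.09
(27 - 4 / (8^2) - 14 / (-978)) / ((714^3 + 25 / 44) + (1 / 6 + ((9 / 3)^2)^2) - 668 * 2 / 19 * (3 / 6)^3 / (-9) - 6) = 132216117 / 1785628501974316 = 0.00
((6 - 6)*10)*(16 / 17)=0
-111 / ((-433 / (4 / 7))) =0.15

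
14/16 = 7/8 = 0.88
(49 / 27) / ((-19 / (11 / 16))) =-539 / 8208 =-0.07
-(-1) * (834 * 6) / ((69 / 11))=18348 / 23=797.74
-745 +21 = -724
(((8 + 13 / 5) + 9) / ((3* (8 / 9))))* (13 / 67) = 1911 / 1340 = 1.43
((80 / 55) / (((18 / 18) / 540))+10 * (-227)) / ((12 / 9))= -24495 / 22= -1113.41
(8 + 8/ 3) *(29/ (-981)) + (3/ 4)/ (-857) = -3190013/ 10088604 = -0.32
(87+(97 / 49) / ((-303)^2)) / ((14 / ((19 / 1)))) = 3718127708 / 31490487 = 118.07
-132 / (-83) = 132 / 83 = 1.59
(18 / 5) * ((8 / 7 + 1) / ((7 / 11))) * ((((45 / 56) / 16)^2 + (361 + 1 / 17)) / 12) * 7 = 487844184267 / 191070208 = 2553.22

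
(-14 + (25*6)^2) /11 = 22486 /11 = 2044.18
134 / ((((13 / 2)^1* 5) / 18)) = 4824 / 65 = 74.22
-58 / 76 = -29 / 38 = -0.76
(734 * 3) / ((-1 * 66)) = -367 / 11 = -33.36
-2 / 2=-1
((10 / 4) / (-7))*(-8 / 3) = 20 / 21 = 0.95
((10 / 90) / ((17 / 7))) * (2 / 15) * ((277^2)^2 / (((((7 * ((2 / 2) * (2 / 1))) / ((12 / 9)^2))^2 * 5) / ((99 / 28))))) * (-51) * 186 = -128485295960384 / 33075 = -3884665032.82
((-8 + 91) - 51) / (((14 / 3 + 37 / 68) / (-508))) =-3316224 / 1063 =-3119.68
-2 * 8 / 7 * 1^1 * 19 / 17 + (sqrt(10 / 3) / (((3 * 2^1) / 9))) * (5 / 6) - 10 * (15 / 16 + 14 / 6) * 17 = -1595351 / 2856 + 5 * sqrt(30) / 12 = -556.31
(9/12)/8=3/32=0.09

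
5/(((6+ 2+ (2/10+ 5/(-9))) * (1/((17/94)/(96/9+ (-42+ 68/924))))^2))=385533225/17610282802016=0.00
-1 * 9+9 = 0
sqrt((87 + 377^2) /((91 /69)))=2*sqrt(223243566) /91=328.38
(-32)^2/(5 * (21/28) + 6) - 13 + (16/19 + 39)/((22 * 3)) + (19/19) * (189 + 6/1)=4688933/16302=287.63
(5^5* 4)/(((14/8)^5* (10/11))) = 14080000/16807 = 837.75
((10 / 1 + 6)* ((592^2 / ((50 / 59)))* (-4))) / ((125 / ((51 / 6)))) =-5624246272 / 3125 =-1799758.81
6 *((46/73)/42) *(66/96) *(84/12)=253/584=0.43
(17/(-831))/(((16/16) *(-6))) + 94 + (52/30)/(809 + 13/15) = 711738673/7571241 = 94.01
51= 51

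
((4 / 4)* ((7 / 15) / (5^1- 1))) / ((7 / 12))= 1 / 5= 0.20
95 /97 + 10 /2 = 580 /97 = 5.98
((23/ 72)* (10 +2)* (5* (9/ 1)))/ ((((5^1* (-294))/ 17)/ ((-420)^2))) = -351900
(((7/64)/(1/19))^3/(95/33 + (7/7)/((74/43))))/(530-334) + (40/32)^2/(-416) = 77973707/8226603008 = 0.01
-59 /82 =-0.72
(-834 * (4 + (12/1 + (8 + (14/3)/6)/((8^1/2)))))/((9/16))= -728360/27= -26976.30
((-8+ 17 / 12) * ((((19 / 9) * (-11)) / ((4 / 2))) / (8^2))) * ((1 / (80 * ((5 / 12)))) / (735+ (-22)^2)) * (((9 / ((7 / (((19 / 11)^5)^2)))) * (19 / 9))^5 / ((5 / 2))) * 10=32197988775659876478938173393325192120012127553716976885787370780006335599 / 2518766784462348671238014022872935156264259630318932909405785600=12783235420.72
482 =482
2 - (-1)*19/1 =21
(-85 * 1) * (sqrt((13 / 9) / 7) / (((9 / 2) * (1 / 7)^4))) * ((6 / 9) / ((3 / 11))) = -1282820 * sqrt(91) / 243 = -50359.35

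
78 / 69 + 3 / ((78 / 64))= 1074 / 299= 3.59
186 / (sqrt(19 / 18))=558 *sqrt(38) / 19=181.04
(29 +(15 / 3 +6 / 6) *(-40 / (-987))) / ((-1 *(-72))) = 1069 / 2632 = 0.41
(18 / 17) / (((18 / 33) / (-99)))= -3267 / 17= -192.18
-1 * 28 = -28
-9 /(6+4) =-9 /10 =-0.90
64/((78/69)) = 736/13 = 56.62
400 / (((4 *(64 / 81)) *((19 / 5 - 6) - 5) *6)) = -375 / 128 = -2.93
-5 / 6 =-0.83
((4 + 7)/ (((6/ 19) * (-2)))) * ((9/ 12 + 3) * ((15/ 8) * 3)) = -47025/ 128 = -367.38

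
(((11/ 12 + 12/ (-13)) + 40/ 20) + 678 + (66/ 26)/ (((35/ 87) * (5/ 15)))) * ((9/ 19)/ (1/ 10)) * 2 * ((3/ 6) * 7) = 11448363/ 494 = 23174.82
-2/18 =-1/9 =-0.11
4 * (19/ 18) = 38/ 9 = 4.22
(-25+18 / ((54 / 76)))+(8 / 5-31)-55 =-1261 / 15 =-84.07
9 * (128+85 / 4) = 5373 / 4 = 1343.25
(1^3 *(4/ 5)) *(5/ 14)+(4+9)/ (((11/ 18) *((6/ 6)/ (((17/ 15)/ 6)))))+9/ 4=10093/ 1540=6.55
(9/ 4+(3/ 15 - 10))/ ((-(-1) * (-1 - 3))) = 151/ 80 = 1.89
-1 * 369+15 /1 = -354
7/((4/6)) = 21/2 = 10.50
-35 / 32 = -1.09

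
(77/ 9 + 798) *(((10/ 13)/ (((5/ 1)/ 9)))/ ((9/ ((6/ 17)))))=1708/ 39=43.79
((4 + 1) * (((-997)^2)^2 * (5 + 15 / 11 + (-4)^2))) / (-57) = -405102095753210 / 209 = -1938287539489.04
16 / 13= 1.23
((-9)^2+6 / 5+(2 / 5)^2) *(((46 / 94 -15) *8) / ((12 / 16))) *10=-89871232 / 705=-127476.92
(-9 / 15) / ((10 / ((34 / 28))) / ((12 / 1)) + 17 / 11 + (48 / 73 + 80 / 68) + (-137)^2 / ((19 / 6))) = -2334321 / 23075223590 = -0.00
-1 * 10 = -10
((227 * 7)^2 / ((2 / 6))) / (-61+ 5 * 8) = -360703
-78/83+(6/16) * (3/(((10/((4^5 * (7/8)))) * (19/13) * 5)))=506766/39425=12.85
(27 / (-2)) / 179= -27 / 358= -0.08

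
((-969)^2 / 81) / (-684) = -5491 / 324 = -16.95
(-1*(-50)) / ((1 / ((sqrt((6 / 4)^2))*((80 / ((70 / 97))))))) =58200 / 7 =8314.29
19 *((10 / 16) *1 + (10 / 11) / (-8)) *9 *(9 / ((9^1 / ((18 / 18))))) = 7695 / 88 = 87.44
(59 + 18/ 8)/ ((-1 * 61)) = -1.00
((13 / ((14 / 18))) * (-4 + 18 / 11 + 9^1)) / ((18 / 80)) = 492.99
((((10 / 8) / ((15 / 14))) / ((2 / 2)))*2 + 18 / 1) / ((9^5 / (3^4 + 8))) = 5429 / 177147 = 0.03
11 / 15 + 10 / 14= 152 / 105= 1.45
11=11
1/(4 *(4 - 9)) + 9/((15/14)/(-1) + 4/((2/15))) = 47/180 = 0.26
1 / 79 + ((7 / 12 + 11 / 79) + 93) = 88861 / 948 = 93.74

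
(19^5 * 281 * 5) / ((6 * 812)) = 3478919095 / 4872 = 714063.85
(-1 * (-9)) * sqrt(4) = 18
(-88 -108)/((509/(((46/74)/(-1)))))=4508/18833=0.24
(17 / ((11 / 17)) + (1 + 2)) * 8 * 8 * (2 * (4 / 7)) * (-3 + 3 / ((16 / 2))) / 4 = -15456 / 11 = -1405.09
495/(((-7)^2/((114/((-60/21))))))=-5643/14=-403.07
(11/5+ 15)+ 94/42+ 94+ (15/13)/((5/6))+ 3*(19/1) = 234538/1365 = 171.82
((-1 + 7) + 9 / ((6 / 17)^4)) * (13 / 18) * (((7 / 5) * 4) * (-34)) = -26108719 / 324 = -80582.47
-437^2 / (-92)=8303 / 4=2075.75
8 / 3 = 2.67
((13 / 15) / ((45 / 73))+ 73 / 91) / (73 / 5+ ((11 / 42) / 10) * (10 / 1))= 271268 / 1825785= 0.15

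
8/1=8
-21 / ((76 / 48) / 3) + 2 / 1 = -718 / 19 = -37.79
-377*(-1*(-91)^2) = 3121937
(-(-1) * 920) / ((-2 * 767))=-460 / 767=-0.60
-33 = -33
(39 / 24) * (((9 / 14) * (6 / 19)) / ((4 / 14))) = 351 / 304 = 1.15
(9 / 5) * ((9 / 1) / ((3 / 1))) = 27 / 5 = 5.40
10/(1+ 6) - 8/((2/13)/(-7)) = 2558/7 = 365.43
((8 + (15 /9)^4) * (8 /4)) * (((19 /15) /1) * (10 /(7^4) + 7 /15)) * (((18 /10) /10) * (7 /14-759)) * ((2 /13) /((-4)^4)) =-622180800803 /404520480000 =-1.54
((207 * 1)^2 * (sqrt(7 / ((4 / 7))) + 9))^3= 1229255326344515625 / 8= 153656915793064453.12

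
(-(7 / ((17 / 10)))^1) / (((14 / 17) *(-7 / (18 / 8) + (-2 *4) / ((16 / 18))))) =45 / 109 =0.41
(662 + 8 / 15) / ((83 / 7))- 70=-17584 / 1245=-14.12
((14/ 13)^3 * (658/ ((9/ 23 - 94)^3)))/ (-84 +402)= -10984075592/ 3486255967864371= -0.00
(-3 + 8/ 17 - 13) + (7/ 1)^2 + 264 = 5057/ 17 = 297.47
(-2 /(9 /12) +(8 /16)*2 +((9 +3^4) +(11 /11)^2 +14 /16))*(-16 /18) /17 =-2165 /459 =-4.72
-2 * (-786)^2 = -1235592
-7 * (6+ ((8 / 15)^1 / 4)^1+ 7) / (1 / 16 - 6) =22064 / 1425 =15.48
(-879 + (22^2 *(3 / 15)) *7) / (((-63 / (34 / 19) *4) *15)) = 901 / 9450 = 0.10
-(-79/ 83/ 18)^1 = 0.05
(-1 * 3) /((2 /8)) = -12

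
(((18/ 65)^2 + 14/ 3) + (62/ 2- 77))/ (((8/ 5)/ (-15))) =65366/ 169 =386.78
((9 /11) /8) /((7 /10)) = 45 /308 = 0.15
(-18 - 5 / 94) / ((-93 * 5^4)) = 1697 / 5463750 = 0.00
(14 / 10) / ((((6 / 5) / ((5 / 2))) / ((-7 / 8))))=-245 / 96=-2.55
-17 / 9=-1.89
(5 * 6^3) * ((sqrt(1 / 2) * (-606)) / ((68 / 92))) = -7526520 * sqrt(2) / 17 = -626123.92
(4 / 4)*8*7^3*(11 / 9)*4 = 120736 / 9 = 13415.11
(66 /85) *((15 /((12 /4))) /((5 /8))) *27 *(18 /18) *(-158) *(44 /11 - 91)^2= -200573869.55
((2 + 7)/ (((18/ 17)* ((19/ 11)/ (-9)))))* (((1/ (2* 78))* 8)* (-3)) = 1683/ 247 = 6.81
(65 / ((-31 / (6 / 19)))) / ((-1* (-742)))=-195 / 218519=-0.00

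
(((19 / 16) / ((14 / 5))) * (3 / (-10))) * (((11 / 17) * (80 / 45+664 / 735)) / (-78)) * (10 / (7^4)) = 154451 / 13104216216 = 0.00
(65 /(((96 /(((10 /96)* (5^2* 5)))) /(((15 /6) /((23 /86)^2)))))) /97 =375578125 /118225152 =3.18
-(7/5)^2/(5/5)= -49/25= -1.96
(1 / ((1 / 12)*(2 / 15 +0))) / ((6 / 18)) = 270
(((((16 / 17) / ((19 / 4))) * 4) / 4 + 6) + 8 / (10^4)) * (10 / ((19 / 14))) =35039522 / 767125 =45.68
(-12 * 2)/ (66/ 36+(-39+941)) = -144/ 5423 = -0.03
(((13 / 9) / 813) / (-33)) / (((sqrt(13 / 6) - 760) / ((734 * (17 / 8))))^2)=-1753692269734249 / 7733379785443960824 - 96145048870 * sqrt(78) / 966672473180495103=-0.00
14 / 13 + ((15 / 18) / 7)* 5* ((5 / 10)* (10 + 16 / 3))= 9239 / 1638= 5.64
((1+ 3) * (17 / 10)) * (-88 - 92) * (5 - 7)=2448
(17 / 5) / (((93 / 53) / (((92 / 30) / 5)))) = 41446 / 34875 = 1.19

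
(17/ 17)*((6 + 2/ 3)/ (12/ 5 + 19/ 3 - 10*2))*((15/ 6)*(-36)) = 53.25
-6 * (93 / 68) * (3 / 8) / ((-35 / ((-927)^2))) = 719258373 / 9520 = 75552.35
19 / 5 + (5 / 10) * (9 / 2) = 121 / 20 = 6.05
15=15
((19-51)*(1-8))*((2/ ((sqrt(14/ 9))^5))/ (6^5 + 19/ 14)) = 3888*sqrt(14)/ 762181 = 0.02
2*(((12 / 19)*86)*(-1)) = -108.63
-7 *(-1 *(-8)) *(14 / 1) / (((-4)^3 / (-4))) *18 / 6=-147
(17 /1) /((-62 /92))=-782 /31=-25.23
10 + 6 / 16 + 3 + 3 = 131 / 8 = 16.38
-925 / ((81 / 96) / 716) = -784948.15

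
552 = 552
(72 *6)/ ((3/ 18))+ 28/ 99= 256636/ 99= 2592.28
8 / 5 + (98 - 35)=323 / 5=64.60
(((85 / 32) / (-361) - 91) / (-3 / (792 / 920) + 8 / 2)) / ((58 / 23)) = -797949603 / 11390272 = -70.06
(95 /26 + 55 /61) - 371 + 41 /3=-352.78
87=87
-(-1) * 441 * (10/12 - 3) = -1911/2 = -955.50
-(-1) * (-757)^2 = 573049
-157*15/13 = -2355/13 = -181.15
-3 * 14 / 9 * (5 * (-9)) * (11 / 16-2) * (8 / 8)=-2205 / 8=-275.62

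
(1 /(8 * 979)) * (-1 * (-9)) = 0.00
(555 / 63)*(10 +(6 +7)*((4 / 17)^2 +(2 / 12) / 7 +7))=229109735 / 254898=898.83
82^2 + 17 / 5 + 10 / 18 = 6727.96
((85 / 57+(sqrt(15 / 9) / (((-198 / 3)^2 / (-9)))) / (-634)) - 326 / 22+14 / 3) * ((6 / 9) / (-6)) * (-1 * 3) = -1810 / 627+sqrt(15) / 2761704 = -2.89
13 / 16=0.81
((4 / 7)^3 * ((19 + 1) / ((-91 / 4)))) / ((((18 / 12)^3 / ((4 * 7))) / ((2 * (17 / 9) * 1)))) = -5570560 / 1083537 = -5.14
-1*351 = -351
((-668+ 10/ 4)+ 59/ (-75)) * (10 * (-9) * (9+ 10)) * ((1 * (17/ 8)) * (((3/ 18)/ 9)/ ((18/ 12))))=32281589/ 1080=29890.36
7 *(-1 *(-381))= 2667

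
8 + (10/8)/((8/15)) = 331/32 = 10.34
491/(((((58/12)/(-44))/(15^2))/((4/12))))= -9721800/29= -335234.48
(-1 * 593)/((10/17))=-10081/10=-1008.10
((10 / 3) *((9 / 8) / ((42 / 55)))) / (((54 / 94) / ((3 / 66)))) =1175 / 3024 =0.39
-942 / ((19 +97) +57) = -942 / 173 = -5.45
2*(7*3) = 42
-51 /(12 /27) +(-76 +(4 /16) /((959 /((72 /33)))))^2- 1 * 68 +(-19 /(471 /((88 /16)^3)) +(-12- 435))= 2155014990522445 /419308318968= 5139.45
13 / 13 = 1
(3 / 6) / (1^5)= 1 / 2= 0.50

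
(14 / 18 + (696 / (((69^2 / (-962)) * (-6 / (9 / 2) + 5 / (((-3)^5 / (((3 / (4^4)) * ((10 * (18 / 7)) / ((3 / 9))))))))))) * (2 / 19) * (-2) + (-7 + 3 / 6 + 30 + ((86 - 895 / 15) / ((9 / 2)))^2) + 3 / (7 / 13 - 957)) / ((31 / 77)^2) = 17970602022394372505 / 79541904208720491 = 225.93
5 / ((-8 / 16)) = -10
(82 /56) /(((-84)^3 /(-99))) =451 /1843968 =0.00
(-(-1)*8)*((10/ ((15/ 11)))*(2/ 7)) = 16.76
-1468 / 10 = -734 / 5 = -146.80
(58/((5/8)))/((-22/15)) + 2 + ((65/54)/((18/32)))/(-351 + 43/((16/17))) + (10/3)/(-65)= -2082174148/33949773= -61.33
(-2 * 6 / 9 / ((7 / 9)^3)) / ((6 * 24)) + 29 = 39761 / 1372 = 28.98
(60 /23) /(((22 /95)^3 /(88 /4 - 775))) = -9684050625 /61226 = -158168.93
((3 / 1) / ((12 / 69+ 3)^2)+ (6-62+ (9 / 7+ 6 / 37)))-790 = -1165249098 / 1380211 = -844.25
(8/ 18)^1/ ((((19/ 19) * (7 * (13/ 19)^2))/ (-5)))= -0.68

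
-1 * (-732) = 732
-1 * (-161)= 161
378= 378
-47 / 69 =-0.68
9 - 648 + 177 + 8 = -454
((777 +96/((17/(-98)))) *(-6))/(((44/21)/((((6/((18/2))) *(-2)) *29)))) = 4629618/187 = 24757.32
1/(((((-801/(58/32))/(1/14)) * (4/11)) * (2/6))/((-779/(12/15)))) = 1242505/956928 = 1.30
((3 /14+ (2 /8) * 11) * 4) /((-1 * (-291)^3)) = 0.00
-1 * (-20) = 20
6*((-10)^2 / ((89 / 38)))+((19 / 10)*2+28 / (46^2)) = 61203654 / 235405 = 259.99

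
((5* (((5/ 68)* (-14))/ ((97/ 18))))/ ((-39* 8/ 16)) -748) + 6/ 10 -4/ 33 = -2643887767/ 3537105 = -747.47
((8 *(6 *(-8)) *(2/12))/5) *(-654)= 8371.20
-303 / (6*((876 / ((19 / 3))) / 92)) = -44137 / 1314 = -33.59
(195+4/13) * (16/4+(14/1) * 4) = 152340/13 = 11718.46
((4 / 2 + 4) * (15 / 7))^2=8100 / 49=165.31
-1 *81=-81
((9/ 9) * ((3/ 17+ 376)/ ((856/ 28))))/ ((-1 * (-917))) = 6395/ 476578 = 0.01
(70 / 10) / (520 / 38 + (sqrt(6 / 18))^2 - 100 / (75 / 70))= -133 / 1507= -0.09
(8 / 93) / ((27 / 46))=368 / 2511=0.15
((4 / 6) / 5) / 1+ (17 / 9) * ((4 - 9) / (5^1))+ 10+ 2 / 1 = 461 / 45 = 10.24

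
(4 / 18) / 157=2 / 1413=0.00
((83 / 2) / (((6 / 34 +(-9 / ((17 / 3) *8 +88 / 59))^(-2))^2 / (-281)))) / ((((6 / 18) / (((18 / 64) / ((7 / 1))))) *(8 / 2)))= -1171950105339105806169 / 2475592030692318764800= -0.47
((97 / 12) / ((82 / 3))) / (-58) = -97 / 19024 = -0.01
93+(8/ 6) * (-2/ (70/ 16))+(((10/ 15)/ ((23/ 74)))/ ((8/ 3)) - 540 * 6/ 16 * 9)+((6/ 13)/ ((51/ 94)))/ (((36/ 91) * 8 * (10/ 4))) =-1729.20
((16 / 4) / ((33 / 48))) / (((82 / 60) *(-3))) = -640 / 451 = -1.42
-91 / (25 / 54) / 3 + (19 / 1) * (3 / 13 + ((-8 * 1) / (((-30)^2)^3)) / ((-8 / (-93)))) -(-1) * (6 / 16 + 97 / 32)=-182366343907 / 3159000000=-57.73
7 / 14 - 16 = -31 / 2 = -15.50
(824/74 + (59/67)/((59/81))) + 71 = 206610/2479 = 83.34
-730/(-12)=365/6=60.83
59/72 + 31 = 2291/72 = 31.82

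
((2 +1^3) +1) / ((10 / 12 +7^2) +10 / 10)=24 / 305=0.08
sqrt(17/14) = 1.10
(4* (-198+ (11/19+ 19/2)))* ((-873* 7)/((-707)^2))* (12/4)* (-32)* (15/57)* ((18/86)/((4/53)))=-713678966640/1108450861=-643.85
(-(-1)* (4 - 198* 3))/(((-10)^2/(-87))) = 5133/10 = 513.30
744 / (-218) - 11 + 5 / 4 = -5739 / 436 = -13.16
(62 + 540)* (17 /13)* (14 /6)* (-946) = -67769548 /39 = -1737680.72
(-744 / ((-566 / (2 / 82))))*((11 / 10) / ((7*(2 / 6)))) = 6138 / 406105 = 0.02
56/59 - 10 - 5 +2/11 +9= -3160/649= -4.87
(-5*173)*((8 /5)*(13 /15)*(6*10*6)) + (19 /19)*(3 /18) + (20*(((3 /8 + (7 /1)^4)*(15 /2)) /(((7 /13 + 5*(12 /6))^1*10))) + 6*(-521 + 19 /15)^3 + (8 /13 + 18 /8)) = -13508906713859281 /16029000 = -842779132.44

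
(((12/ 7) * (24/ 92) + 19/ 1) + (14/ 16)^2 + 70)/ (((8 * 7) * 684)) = 309851/ 131561472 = 0.00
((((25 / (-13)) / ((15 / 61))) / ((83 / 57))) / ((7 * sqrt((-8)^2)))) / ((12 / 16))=-5795 / 45318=-0.13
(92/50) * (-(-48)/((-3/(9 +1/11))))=-2944/11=-267.64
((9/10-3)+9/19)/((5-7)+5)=-103/190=-0.54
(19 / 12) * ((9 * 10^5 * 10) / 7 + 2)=85500133 / 42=2035717.45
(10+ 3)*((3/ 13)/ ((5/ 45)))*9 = 243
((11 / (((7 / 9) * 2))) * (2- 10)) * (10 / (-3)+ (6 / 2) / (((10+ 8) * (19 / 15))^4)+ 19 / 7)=35.02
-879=-879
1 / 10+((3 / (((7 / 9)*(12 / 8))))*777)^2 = 39920041 / 10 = 3992004.10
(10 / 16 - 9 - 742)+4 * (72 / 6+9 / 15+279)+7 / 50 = 83233 / 200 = 416.16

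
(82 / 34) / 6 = 41 / 102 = 0.40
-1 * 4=-4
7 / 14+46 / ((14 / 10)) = 467 / 14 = 33.36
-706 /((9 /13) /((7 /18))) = -32123 /81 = -396.58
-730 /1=-730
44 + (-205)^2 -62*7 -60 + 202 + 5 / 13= 543106 / 13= 41777.38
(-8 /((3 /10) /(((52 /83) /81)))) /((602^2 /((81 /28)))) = -260 /157917543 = -0.00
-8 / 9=-0.89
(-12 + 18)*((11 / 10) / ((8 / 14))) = 231 / 20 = 11.55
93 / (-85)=-93 / 85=-1.09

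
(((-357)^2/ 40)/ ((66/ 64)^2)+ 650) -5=2202833/ 605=3641.05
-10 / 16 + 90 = 715 / 8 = 89.38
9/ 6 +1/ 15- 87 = -2563/ 30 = -85.43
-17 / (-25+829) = -17 / 804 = -0.02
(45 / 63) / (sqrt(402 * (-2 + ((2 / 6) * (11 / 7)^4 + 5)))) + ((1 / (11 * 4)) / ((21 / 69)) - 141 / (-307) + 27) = 27.55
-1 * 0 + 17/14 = 1.21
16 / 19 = 0.84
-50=-50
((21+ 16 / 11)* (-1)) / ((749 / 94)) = -23218 / 8239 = -2.82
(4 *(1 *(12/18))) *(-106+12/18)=-2528/9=-280.89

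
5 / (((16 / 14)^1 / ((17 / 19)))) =595 / 152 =3.91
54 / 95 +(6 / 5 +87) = 8433 / 95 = 88.77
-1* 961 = -961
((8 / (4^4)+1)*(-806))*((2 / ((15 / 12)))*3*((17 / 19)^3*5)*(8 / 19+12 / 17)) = -2098502406 / 130321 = -16102.57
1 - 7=-6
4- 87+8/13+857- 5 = 10005/13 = 769.62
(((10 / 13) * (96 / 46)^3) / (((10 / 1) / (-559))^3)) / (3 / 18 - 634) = 2228984469504 / 1156777525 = 1926.89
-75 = -75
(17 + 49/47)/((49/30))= 25440/2303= 11.05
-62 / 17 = -3.65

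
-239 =-239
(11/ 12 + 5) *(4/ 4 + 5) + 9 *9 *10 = 1691/ 2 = 845.50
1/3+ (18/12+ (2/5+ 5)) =217/30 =7.23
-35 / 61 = -0.57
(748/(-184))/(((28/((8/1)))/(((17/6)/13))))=-3179/12558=-0.25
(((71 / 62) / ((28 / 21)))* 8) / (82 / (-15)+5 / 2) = -6390 / 2759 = -2.32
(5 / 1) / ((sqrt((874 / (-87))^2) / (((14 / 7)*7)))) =3045 / 437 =6.97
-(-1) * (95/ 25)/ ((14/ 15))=57/ 14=4.07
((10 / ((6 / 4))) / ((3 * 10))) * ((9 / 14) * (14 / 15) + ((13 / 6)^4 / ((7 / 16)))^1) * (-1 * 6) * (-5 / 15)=578024 / 25515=22.65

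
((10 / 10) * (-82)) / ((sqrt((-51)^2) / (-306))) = 492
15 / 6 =5 / 2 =2.50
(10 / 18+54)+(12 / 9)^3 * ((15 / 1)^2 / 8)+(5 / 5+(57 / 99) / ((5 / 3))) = 60671 / 495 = 122.57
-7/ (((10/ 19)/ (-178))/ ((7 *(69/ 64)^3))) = 27219927231/ 1310720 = 20767.16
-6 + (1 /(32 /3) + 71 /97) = -5.17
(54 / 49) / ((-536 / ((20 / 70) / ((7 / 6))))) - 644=-103598429 / 160867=-644.00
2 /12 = 1 /6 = 0.17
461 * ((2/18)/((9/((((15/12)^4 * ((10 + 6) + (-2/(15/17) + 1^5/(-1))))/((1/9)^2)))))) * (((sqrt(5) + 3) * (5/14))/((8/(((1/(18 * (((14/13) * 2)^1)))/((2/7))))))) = 302.43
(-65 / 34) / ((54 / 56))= -910 / 459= -1.98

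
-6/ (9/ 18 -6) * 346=4152/ 11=377.45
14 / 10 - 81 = -79.60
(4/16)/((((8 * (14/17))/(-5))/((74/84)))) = -3145/18816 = -0.17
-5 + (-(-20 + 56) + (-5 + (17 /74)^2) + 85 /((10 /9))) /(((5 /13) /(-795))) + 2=-402434457 /5476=-73490.59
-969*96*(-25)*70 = 162792000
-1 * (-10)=10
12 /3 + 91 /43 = 263 /43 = 6.12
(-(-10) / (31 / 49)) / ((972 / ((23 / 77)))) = 805 / 165726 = 0.00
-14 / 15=-0.93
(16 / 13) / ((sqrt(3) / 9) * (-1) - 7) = -1512 / 8593 +24 * sqrt(3) / 8593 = -0.17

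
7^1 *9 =63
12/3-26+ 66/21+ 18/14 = -123/7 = -17.57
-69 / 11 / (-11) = 69 / 121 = 0.57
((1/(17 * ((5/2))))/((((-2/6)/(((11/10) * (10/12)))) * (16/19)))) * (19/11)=-361/2720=-0.13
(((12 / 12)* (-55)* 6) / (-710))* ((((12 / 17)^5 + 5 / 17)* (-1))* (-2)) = 43984842 / 100809847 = 0.44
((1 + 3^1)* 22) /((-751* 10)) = -44 /3755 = -0.01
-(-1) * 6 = 6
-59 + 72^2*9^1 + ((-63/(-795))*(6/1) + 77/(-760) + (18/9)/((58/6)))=54431566379/1168120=46597.58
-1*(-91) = 91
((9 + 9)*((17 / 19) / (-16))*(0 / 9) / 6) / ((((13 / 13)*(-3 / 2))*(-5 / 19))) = 0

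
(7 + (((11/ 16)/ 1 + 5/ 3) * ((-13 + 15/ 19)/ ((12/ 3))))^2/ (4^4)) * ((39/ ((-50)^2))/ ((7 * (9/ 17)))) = 84722569061/ 2794659840000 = 0.03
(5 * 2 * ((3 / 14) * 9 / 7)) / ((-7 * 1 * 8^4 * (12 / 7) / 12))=-0.00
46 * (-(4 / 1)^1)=-184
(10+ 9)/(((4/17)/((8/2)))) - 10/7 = 2251/7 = 321.57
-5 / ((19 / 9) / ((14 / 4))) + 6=-87 / 38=-2.29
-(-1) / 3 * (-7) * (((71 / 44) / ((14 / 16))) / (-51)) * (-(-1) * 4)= 568 / 1683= 0.34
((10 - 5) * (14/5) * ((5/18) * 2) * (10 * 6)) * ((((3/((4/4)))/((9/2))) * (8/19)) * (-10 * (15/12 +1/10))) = -33600/19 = -1768.42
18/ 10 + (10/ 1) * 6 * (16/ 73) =5457/ 365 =14.95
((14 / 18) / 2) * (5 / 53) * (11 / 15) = 77 / 2862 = 0.03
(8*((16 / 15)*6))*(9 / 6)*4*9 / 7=13824 / 35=394.97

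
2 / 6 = 1 / 3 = 0.33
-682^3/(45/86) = -27280452848/45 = -606232285.51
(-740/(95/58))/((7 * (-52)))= 2146/1729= 1.24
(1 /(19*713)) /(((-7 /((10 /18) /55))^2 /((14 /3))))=2 /2788257087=0.00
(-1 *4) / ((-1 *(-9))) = -4 / 9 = -0.44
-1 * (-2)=2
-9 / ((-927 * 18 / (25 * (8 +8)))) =200 / 927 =0.22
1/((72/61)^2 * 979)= 3721/5075136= 0.00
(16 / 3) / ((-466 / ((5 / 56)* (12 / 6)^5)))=-160 / 4893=-0.03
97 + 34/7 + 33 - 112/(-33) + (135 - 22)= 58039/231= 251.25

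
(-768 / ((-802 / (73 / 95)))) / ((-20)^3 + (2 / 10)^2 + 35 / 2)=-93440 / 1013639379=-0.00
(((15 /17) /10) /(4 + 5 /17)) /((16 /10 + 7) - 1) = 15 /5548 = 0.00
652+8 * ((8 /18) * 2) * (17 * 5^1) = 11308 /9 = 1256.44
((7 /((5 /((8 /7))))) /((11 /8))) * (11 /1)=64 /5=12.80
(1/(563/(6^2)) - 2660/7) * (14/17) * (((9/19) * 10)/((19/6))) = -1617114240/3455131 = -468.03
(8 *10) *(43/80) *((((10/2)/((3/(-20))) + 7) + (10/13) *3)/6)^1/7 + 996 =1591157/1638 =971.40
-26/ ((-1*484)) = 13/ 242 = 0.05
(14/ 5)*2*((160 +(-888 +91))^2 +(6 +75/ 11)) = 24996160/ 11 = 2272378.18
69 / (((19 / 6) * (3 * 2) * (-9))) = -0.40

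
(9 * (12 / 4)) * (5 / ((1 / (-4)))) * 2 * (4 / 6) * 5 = -3600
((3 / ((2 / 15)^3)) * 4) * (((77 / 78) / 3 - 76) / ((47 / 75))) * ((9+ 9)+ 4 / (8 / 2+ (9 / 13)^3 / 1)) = -134532750571875 / 11629774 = -11567959.15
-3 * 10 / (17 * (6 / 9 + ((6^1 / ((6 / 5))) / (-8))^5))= -2949120 / 954737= -3.09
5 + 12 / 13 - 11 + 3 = -27 / 13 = -2.08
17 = 17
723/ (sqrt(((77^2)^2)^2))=723/ 35153041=0.00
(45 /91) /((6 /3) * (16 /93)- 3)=-4185 /22477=-0.19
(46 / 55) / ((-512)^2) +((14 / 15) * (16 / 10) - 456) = -454.51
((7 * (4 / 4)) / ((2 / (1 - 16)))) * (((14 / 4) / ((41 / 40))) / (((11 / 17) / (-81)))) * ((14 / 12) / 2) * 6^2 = 471263.75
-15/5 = -3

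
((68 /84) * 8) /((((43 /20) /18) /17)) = 277440 /301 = 921.73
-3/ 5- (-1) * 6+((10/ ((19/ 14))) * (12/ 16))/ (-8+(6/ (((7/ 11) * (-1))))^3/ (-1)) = 146257851/ 27051440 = 5.41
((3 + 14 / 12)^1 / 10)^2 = 25 / 144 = 0.17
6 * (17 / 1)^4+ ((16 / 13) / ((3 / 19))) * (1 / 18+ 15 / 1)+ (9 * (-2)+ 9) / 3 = 175935365 / 351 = 501240.36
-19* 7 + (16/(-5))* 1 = -681/5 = -136.20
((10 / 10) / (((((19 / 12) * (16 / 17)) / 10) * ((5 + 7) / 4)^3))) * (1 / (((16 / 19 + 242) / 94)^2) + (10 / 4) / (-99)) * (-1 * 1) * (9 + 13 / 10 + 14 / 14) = -28021767233 / 80089202952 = -0.35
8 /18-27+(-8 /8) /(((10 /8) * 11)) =-13181 /495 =-26.63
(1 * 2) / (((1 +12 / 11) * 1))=22 / 23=0.96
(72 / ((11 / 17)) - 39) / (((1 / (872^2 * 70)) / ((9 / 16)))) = 23802395400 / 11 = 2163854127.27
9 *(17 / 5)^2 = 2601 / 25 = 104.04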